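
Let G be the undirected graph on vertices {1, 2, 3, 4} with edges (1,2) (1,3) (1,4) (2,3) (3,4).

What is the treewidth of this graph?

2

A width-2 tree decomposition is:
Bags: B1 = {1, 3, 4}  B2 = {1, 2, 3}
Tree: B1–B2
Each bag holds 3 vertices, so the decomposition has width 2, which upper-bounds the treewidth. For the lower bound, the 3 vertices {1, 2, 3} are pairwise adjacent, and any tree decomposition puts a clique entirely inside one bag — forcing width ≥ 2. Therefore the treewidth is 2.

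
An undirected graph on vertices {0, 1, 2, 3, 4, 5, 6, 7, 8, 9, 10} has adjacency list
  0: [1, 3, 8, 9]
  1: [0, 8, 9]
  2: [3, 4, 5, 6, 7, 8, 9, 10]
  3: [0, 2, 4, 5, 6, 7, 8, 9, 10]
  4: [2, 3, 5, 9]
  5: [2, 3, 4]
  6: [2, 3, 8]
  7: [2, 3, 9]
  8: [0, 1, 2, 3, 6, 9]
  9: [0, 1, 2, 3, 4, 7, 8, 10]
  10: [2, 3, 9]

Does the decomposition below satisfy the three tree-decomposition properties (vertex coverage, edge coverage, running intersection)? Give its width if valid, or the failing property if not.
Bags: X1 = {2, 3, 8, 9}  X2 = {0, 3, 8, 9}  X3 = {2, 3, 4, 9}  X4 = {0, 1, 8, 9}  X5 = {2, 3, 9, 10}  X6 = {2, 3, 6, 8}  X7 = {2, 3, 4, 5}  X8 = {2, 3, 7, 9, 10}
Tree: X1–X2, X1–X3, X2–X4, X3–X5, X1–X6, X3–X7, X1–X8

A tree decomposition must satisfy three properties: every vertex lies in some bag; for every edge, both endpoints lie together in some bag; and for every vertex, the bags containing it form a connected subtree. Here bags containing vertex 10 are not connected in the tree, so the decomposition is invalid.

No — bags containing vertex 10 are not connected in the tree.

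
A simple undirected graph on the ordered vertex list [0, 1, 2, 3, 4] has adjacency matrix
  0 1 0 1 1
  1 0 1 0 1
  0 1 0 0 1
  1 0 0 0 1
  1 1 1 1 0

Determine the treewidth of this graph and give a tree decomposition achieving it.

Treewidth 2.
One such decomposition:
Bags: B1 = {1, 2, 4}  B2 = {0, 1, 4}  B3 = {0, 3, 4}
Tree: B1–B2, B2–B3

Each bag holds 3 vertices, so the decomposition has width 2, which upper-bounds the treewidth. On the other hand G contains the 3-clique {0, 1, 4}. A clique must lie in a single bag of any decomposition, so no decomposition can have width below 2. The upper and lower bounds meet at 2, so that is the treewidth.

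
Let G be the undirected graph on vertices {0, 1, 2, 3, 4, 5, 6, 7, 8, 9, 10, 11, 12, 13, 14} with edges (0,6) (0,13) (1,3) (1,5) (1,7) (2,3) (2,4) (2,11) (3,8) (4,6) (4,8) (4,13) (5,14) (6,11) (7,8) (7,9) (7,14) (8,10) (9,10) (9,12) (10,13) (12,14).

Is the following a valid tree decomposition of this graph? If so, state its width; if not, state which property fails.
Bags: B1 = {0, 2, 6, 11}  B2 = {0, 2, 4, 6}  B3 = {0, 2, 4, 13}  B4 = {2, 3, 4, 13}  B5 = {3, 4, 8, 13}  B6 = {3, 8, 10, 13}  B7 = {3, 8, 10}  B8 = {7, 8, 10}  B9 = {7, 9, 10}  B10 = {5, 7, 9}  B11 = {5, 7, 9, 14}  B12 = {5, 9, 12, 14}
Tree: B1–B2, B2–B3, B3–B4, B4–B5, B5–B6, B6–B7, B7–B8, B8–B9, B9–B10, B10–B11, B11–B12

A tree decomposition must satisfy three properties: every vertex lies in some bag; for every edge, both endpoints lie together in some bag; and for every vertex, the bags containing it form a connected subtree. Here vertex 1 appears in no bag, so the decomposition is invalid.

No — vertex 1 appears in no bag.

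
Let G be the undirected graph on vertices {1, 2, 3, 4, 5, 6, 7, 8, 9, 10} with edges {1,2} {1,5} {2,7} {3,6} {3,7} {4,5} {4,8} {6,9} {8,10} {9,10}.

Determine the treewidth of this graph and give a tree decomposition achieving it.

Treewidth 2.
One optimal decomposition is:
Bags: B1 = {3, 6, 9}  B2 = {3, 7, 9}  B3 = {2, 7, 9}  B4 = {1, 2, 9}  B5 = {1, 5, 9}  B6 = {4, 5, 9}  B7 = {4, 8, 9}  B8 = {8, 9, 10}
Tree: B1–B2, B2–B3, B3–B4, B4–B5, B5–B6, B6–B7, B7–B8

Every bag has size at most 3, so the width is 3 − 1 = 2 and tw(G) ≤ 2. Since 9–6–3–7–2–1–5–4–8–10–9 is a cycle in G, G is not acyclic. Forests are exactly the graphs of treewidth ≤ 1, so tw(G) ≥ 2. Therefore the treewidth is 2.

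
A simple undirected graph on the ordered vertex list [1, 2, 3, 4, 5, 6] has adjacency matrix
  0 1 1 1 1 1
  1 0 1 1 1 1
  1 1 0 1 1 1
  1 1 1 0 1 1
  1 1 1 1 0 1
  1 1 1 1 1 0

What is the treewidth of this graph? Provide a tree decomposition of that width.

With just one bag of size 6, the width is 6 − 1 = 5, so tw(G) ≤ 5. For the lower bound, the 6 vertices {1, 2, 3, 4, 5, 6} are pairwise adjacent, and any tree decomposition puts a clique entirely inside one bag — forcing width ≥ 5. Combining the bounds, tw(G) = 5.

Treewidth 5.
One such decomposition:
Bags: B1 = {1, 2, 3, 4, 5, 6}
Tree: (single bag)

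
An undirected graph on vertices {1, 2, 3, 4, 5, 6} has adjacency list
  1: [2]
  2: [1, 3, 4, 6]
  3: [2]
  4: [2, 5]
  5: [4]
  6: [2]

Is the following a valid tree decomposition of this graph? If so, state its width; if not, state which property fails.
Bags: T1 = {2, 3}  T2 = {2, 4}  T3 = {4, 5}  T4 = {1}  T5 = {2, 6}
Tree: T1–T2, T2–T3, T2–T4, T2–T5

No — edge (2,1) lies in no bag.

A tree decomposition must satisfy three properties: every vertex lies in some bag; for every edge, both endpoints lie together in some bag; and for every vertex, the bags containing it form a connected subtree. Here edge (2,1) lies in no bag, so the decomposition is invalid.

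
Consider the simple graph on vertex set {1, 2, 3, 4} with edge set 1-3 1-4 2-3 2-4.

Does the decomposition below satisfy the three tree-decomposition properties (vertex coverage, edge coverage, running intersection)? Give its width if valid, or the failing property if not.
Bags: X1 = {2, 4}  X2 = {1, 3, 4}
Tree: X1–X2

A tree decomposition must satisfy three properties: every vertex lies in some bag; for every edge, both endpoints lie together in some bag; and for every vertex, the bags containing it form a connected subtree. Here edge (3,2) lies in no bag, so the decomposition is invalid.

No — edge (3,2) lies in no bag.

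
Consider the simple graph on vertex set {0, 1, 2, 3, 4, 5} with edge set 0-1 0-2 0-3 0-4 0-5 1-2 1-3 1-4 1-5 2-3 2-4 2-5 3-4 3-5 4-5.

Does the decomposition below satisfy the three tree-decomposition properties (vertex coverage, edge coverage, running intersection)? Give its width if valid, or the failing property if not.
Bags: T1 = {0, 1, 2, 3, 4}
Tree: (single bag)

A tree decomposition must satisfy three properties: every vertex lies in some bag; for every edge, both endpoints lie together in some bag; and for every vertex, the bags containing it form a connected subtree. Here vertex 5 appears in no bag, so the decomposition is invalid.

No — vertex 5 appears in no bag.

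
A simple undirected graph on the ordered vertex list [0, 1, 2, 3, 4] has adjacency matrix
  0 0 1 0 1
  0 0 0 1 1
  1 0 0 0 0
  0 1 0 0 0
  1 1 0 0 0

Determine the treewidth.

A width-1 tree decomposition is:
Bags: B1 = {1, 4}  B2 = {1, 3}  B3 = {0, 4}  B4 = {0, 2}
Tree: B1–B2, B1–B3, B3–B4
The largest bag has 2 vertices, giving width 1; this decomposition certifies tw(G) ≤ 1. G has an edge, so its treewidth is at least 1. Hence tw(G) = 1 exactly.

1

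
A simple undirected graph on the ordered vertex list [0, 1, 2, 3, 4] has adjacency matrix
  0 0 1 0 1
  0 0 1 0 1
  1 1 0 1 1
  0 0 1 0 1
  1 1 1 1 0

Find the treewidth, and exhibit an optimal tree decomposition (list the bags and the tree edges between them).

Treewidth 2.
Bags: B1 = {0, 2, 4}  B2 = {2, 3, 4}  B3 = {1, 2, 4}
Tree: B1–B2, B1–B3

Each bag holds 3 vertices, so the decomposition has width 2, which upper-bounds the treewidth. For the lower bound, the 3 vertices {0, 2, 4} are pairwise adjacent, and any tree decomposition puts a clique entirely inside one bag — forcing width ≥ 2. Combining the bounds, tw(G) = 2.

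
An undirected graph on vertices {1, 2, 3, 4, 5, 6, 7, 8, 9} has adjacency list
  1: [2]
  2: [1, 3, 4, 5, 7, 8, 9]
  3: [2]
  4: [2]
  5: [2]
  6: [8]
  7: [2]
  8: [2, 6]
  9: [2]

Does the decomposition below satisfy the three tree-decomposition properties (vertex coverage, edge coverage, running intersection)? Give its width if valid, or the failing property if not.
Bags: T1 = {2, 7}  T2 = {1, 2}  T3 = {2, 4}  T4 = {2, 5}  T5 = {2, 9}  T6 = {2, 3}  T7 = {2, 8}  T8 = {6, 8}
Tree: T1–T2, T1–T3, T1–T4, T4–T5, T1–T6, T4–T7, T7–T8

Yes; width 1.

Vertex coverage: the bags together contain {1, 2, 3, 4, 5, 6, 7, 8, 9}, the full vertex set. Edge coverage: each edge of G has both endpoints in at least one bag. Running intersection: for every vertex, the bags containing it form a connected subtree. All three properties hold, so this is a valid tree decomposition of width max|bag| − 1 = 1, and hence tw(G) ≤ 1.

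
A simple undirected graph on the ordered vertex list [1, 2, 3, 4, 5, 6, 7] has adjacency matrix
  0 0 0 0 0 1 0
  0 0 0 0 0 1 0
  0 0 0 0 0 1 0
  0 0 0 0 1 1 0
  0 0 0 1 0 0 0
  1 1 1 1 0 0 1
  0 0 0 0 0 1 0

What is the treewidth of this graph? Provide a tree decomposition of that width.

Treewidth 1.
One such decomposition:
Bags: B1 = {6, 7}  B2 = {1, 6}  B3 = {2, 6}  B4 = {4, 6}  B5 = {3, 6}  B6 = {4, 5}
Tree: B1–B2, B1–B3, B1–B4, B3–B5, B4–B6

The largest bag has 2 vertices, giving width 1; this decomposition certifies tw(G) ≤ 1. G has an edge, so its treewidth is at least 1. Therefore the treewidth is 1.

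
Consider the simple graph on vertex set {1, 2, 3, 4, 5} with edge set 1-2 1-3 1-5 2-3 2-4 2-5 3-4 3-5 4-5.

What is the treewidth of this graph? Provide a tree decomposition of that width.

Treewidth 3.
One optimal decomposition is:
Bags: B1 = {1, 2, 3, 5}  B2 = {2, 3, 4, 5}
Tree: B1–B2

Each bag holds 4 vertices, so the decomposition has width 3, which upper-bounds the treewidth. On the other hand G contains the 4-clique {1, 2, 3, 5}. A clique must lie in a single bag of any decomposition, so no decomposition can have width below 3. The upper and lower bounds meet at 3, so that is the treewidth.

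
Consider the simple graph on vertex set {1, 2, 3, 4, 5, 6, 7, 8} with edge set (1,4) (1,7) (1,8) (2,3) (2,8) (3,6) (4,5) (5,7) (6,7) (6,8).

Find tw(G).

2

A width-2 tree decomposition is:
Bags: B1 = {1, 4, 5}  B2 = {1, 5, 7}  B3 = {1, 7, 8}  B4 = {6, 7, 8}  B5 = {2, 6, 8}  B6 = {2, 3, 6}
Tree: B1–B2, B2–B3, B3–B4, B4–B5, B5–B6
Each bag holds 3 vertices, so the decomposition has width 2, which upper-bounds the treewidth. Since 4–5–7–1–4 is a cycle in G, G is not acyclic. Forests are exactly the graphs of treewidth ≤ 1, so tw(G) ≥ 2. Hence tw(G) = 2 exactly.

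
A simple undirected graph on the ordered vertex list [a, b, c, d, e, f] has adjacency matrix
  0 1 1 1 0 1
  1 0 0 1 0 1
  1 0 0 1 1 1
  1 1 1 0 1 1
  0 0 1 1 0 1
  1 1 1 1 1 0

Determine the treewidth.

3

A width-3 tree decomposition is:
Bags: B1 = {a, b, d, f}  B2 = {a, c, d, f}  B3 = {c, d, e, f}
Tree: B1–B2, B2–B3
Every bag has size at most 4, so the width is 4 − 1 = 3 and tw(G) ≤ 3. Conversely, {c, d, e, f} is a clique of size 4, and the vertices of any clique must share a bag in every tree decomposition; so some bag has ≥ 4 vertices and tw(G) ≥ 3. Hence tw(G) = 3 exactly.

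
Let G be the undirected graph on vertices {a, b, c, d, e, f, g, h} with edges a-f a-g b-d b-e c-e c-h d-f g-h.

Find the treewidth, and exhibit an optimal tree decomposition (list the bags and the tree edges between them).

Every bag has size at most 3, so the width is 3 − 1 = 2 and tw(G) ≤ 2. Since a–g–h–c–e–b–d–f–a is a cycle in G, G is not acyclic. Forests are exactly the graphs of treewidth ≤ 1, so tw(G) ≥ 2. Combining the bounds, tw(G) = 2.

Treewidth 2.
Bags: B1 = {a, g, h}  B2 = {a, c, h}  B3 = {a, c, e}  B4 = {a, b, e}  B5 = {a, b, d}  B6 = {a, d, f}
Tree: B1–B2, B2–B3, B3–B4, B4–B5, B5–B6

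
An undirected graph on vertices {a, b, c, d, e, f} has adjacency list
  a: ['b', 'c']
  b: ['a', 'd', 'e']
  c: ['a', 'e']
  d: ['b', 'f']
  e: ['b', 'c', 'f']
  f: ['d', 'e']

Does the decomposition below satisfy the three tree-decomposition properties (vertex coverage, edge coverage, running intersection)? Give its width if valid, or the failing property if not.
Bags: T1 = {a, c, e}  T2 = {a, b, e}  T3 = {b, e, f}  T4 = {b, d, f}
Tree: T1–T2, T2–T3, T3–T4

Yes; width 2.

Every vertex of G appears in some bag (union = {a, b, c, d, e, f}); every edge is covered by a bag; and for each vertex v the set of bags containing v is connected in the bag tree. The decomposition is therefore valid. The largest bag has 3 vertices, so the width is 2.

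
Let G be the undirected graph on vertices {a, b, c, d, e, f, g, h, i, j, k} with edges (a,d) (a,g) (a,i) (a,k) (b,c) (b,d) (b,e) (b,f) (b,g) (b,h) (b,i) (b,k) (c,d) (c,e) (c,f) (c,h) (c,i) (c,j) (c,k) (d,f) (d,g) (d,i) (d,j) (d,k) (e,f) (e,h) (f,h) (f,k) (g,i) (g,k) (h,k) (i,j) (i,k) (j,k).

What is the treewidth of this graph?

4

A width-4 tree decomposition is:
Bags: B1 = {b, c, f, h, k}  B2 = {b, c, d, f, k}  B3 = {b, c, d, i, k}  B4 = {c, d, i, j, k}  B5 = {b, d, g, i, k}  B6 = {a, d, g, i, k}  B7 = {b, c, e, f, h}
Tree: B1–B2, B2–B3, B3–B4, B3–B5, B5–B6, B1–B7
The largest bag has 5 vertices, giving width 4; this decomposition certifies tw(G) ≤ 4. On the other hand G contains the 5-clique {b, c, e, f, h}. A clique must lie in a single bag of any decomposition, so no decomposition can have width below 4. Combining the bounds, tw(G) = 4.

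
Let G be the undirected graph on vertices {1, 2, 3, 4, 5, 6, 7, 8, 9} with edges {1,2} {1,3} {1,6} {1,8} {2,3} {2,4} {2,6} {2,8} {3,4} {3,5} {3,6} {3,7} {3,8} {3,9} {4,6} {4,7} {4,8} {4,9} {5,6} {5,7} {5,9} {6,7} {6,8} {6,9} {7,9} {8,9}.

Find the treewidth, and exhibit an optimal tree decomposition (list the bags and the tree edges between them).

Each bag holds 5 vertices, so the decomposition has width 4, which upper-bounds the treewidth. On the other hand G contains the 5-clique {1, 2, 3, 6, 8}. A clique must lie in a single bag of any decomposition, so no decomposition can have width below 4. Hence tw(G) = 4 exactly.

Treewidth 4.
One optimal decomposition is:
Bags: B1 = {3, 5, 6, 7, 9}  B2 = {3, 4, 6, 7, 9}  B3 = {3, 4, 6, 8, 9}  B4 = {2, 3, 4, 6, 8}  B5 = {1, 2, 3, 6, 8}
Tree: B1–B2, B2–B3, B3–B4, B4–B5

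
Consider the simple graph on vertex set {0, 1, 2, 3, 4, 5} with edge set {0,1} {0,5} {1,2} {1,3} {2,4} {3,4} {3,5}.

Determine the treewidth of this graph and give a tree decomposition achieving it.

The largest bag has 3 vertices, giving width 2; this decomposition certifies tw(G) ≤ 2. The edges 0–5–3–1–0 form a cycle, so G is not a tree and its treewidth is at least 2. The upper and lower bounds meet at 2, so that is the treewidth.

Treewidth 2.
One optimal decomposition is:
Bags: B1 = {0, 1, 5}  B2 = {1, 3, 5}  B3 = {1, 2, 3}  B4 = {2, 3, 4}
Tree: B1–B2, B2–B3, B3–B4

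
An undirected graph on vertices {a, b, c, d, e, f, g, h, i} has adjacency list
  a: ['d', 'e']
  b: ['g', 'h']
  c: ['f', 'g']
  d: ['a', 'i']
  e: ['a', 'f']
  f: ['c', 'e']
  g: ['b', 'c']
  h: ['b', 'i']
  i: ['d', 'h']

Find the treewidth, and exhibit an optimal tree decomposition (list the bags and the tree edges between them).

Each bag holds 3 vertices, so the decomposition has width 2, which upper-bounds the treewidth. The edges e–a–d–i–h–b–g–c–f–e form a cycle, so G is not a tree and its treewidth is at least 2. Hence tw(G) = 2 exactly.

Treewidth 2.
One optimal decomposition is:
Bags: B1 = {a, d, e}  B2 = {d, e, i}  B3 = {e, h, i}  B4 = {b, e, h}  B5 = {b, e, g}  B6 = {c, e, g}  B7 = {c, e, f}
Tree: B1–B2, B2–B3, B3–B4, B4–B5, B5–B6, B6–B7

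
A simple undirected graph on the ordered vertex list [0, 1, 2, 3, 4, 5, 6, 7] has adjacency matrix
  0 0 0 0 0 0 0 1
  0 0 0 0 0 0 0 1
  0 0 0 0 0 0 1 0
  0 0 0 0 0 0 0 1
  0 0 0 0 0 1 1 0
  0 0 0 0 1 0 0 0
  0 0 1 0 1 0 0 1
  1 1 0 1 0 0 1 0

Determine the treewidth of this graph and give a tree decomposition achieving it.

Treewidth 1.
One optimal decomposition is:
Bags: B1 = {2, 6}  B2 = {4, 6}  B3 = {6, 7}  B4 = {4, 5}  B5 = {3, 7}  B6 = {1, 7}  B7 = {0, 7}
Tree: B1–B2, B2–B3, B2–B4, B3–B5, B5–B6, B3–B7

Every bag has size at most 2, so the width is 2 − 1 = 1 and tw(G) ≤ 1. Since G has at least one edge (e.g. 6–2), it is not an edgeless graph, so tw(G) ≥ 1. The upper and lower bounds meet at 1, so that is the treewidth.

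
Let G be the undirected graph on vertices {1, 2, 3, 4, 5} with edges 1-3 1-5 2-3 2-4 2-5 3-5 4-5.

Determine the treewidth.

2

A width-2 tree decomposition is:
Bags: B1 = {2, 3, 5}  B2 = {2, 4, 5}  B3 = {1, 3, 5}
Tree: B1–B2, B1–B3
The largest bag has 3 vertices, giving width 2; this decomposition certifies tw(G) ≤ 2. On the other hand G contains the 3-clique {1, 3, 5}. A clique must lie in a single bag of any decomposition, so no decomposition can have width below 2. Hence tw(G) = 2 exactly.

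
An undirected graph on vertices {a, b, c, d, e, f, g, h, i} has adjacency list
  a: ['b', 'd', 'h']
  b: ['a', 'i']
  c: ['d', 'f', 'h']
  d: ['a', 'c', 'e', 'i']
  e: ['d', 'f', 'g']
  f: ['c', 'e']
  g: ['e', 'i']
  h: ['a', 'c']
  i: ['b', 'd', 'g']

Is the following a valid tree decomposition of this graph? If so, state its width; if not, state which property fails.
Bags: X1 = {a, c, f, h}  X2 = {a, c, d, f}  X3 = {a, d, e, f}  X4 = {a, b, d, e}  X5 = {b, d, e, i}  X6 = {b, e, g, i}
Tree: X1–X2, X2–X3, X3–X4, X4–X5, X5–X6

Vertex coverage: the bags together contain {a, b, c, d, e, f, g, h, i}, the full vertex set. Edge coverage: each edge of G has both endpoints in at least one bag. Running intersection: for every vertex, the bags containing it form a connected subtree. All three properties hold, so this is a valid tree decomposition of width max|bag| − 1 = 3, and hence tw(G) ≤ 3.

Yes; width 3.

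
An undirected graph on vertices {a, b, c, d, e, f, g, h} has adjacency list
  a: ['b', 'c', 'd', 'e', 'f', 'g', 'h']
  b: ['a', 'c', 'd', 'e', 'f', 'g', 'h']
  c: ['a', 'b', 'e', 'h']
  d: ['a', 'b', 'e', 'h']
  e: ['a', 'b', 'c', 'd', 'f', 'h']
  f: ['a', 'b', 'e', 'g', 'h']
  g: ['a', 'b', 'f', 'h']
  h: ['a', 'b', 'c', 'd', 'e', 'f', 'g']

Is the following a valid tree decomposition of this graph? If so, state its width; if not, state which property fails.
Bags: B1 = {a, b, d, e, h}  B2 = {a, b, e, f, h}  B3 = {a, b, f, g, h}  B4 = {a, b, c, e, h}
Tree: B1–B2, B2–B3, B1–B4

Yes; width 4.

Every vertex of G appears in some bag (union = {a, b, c, d, e, f, g, h}); every edge is covered by a bag; and for each vertex v the set of bags containing v is connected in the bag tree. The decomposition is therefore valid. The largest bag has 5 vertices, so the width is 4.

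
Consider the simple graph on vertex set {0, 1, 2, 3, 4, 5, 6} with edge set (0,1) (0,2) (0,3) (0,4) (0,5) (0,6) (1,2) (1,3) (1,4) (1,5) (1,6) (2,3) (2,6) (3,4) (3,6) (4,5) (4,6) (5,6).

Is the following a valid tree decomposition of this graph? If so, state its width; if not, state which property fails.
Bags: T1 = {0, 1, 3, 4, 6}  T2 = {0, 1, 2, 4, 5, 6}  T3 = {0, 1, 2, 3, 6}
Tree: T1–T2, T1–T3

A tree decomposition must satisfy three properties: every vertex lies in some bag; for every edge, both endpoints lie together in some bag; and for every vertex, the bags containing it form a connected subtree. Here bags containing vertex 2 are not connected in the tree, so the decomposition is invalid.

No — bags containing vertex 2 are not connected in the tree.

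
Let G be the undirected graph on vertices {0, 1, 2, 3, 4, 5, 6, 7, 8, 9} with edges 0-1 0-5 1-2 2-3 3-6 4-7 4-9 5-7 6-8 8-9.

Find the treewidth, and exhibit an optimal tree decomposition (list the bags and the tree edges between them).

Treewidth 2.
Bags: B1 = {2, 3, 6}  B2 = {1, 2, 6}  B3 = {0, 1, 6}  B4 = {0, 5, 6}  B5 = {5, 6, 7}  B6 = {4, 6, 7}  B7 = {4, 6, 9}  B8 = {6, 8, 9}
Tree: B1–B2, B2–B3, B3–B4, B4–B5, B5–B6, B6–B7, B7–B8

Each bag holds 3 vertices, so the decomposition has width 2, which upper-bounds the treewidth. The edges 6–3–2–1–0–5–7–4–9–8–6 form a cycle, so G is not a tree and its treewidth is at least 2. Combining the bounds, tw(G) = 2.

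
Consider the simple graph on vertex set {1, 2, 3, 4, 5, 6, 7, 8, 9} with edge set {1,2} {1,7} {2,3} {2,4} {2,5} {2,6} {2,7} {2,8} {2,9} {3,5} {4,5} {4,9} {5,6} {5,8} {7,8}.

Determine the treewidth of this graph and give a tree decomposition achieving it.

Treewidth 2.
One optimal decomposition is:
Bags: B1 = {2, 5, 8}  B2 = {2, 5, 6}  B3 = {2, 4, 5}  B4 = {2, 7, 8}  B5 = {1, 2, 7}  B6 = {2, 3, 5}  B7 = {2, 4, 9}
Tree: B1–B2, B2–B3, B1–B4, B4–B5, B2–B6, B3–B7

The largest bag has 3 vertices, giving width 2; this decomposition certifies tw(G) ≤ 2. Conversely, {1, 2, 7} is a clique of size 3, and the vertices of any clique must share a bag in every tree decomposition; so some bag has ≥ 3 vertices and tw(G) ≥ 2. The upper and lower bounds meet at 2, so that is the treewidth.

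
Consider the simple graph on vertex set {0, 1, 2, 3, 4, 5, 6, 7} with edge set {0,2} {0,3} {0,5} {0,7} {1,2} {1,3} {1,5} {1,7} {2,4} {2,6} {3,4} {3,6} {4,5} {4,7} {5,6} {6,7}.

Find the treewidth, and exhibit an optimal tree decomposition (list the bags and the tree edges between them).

Treewidth 4.
Bags: B1 = {0, 1, 3, 4, 6}  B2 = {0, 1, 4, 6, 7}  B3 = {0, 1, 4, 5, 6}  B4 = {0, 1, 2, 4, 6}
Tree: B1–B2, B2–B3, B3–B4

The largest bag has 5 vertices, giving width 4; this decomposition certifies tw(G) ≤ 4. For the lower bound: the 5 vertex sets {3,6}, {0,7}, {4,5}, {1}, {2} are disjoint, each induces a connected subgraph, and every pair is joined by at least one edge of G. Contracting each set to a single vertex therefore yields K_{5} as a minor, and since treewidth is minor-monotone, tw(G) ≥ tw(K_{5}) = 4. Therefore the treewidth is 4.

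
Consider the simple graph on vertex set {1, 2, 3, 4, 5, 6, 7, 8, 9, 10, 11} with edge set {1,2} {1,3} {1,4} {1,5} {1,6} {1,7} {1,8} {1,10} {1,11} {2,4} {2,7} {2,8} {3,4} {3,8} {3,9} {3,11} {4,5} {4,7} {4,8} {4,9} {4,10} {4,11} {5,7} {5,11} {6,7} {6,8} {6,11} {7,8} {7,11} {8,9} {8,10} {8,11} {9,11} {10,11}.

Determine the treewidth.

A width-4 tree decomposition is:
Bags: B1 = {1, 4, 7, 8, 11}  B2 = {1, 3, 4, 8, 11}  B3 = {1, 4, 5, 7, 11}  B4 = {1, 6, 7, 8, 11}  B5 = {1, 2, 4, 7, 8}  B6 = {1, 4, 8, 10, 11}  B7 = {3, 4, 8, 9, 11}
Tree: B1–B2, B1–B3, B1–B4, B1–B5, B2–B6, B2–B7
Every bag has size at most 5, so the width is 5 − 1 = 4 and tw(G) ≤ 4. For the lower bound, the 5 vertices {1, 2, 4, 7, 8} are pairwise adjacent, and any tree decomposition puts a clique entirely inside one bag — forcing width ≥ 4. Combining the bounds, tw(G) = 4.

4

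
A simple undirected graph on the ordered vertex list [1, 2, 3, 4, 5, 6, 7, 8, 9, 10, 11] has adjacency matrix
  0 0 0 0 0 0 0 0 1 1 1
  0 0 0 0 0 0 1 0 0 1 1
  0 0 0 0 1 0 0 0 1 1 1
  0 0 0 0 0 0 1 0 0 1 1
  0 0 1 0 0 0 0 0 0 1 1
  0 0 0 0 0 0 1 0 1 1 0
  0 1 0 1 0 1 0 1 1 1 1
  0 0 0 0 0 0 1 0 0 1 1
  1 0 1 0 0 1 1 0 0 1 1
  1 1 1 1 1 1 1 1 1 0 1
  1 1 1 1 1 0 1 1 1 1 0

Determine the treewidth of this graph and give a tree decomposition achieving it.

Treewidth 3.
Bags: B1 = {1, 9, 10, 11}  B2 = {7, 9, 10, 11}  B3 = {4, 7, 10, 11}  B4 = {3, 9, 10, 11}  B5 = {7, 8, 10, 11}  B6 = {2, 7, 10, 11}  B7 = {6, 7, 9, 10}  B8 = {3, 5, 10, 11}
Tree: B1–B2, B2–B3, B1–B4, B3–B5, B5–B6, B2–B7, B4–B8

Every bag has size at most 4, so the width is 4 − 1 = 3 and tw(G) ≤ 3. On the other hand G contains the 4-clique {1, 9, 10, 11}. A clique must lie in a single bag of any decomposition, so no decomposition can have width below 3. The upper and lower bounds meet at 3, so that is the treewidth.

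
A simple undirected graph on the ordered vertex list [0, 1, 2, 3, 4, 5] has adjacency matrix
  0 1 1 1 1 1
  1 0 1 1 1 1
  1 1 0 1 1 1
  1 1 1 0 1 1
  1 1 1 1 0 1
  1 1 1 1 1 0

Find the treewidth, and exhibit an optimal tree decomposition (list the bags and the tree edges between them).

Treewidth 5.
One optimal decomposition is:
Bags: B1 = {0, 1, 2, 3, 4, 5}
Tree: (single bag)

A single bag containing all 6 vertices is trivially a valid decomposition of width 5. On the other hand G contains the 6-clique {0, 1, 2, 3, 4, 5}. A clique must lie in a single bag of any decomposition, so no decomposition can have width below 5. Therefore the treewidth is 5.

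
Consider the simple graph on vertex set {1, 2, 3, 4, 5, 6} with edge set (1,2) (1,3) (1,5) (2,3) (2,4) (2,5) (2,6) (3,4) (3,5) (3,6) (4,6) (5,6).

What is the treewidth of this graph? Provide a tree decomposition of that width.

Treewidth 3.
One optimal decomposition is:
Bags: B1 = {2, 3, 5, 6}  B2 = {1, 2, 3, 5}  B3 = {2, 3, 4, 6}
Tree: B1–B2, B1–B3

Every bag has size at most 4, so the width is 4 − 1 = 3 and tw(G) ≤ 3. Conversely, {2, 3, 4, 6} is a clique of size 4, and the vertices of any clique must share a bag in every tree decomposition; so some bag has ≥ 4 vertices and tw(G) ≥ 3. The upper and lower bounds meet at 3, so that is the treewidth.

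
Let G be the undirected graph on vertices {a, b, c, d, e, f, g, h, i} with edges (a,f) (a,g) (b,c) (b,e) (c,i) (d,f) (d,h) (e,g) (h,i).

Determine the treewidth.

A width-2 tree decomposition is:
Bags: B1 = {a, e, g}  B2 = {a, b, e}  B3 = {a, b, c}  B4 = {a, c, i}  B5 = {a, h, i}  B6 = {a, d, h}  B7 = {a, d, f}
Tree: B1–B2, B2–B3, B3–B4, B4–B5, B5–B6, B6–B7
The largest bag has 3 vertices, giving width 2; this decomposition certifies tw(G) ≤ 2. The edges a–g–e–b–c–i–h–d–f–a form a cycle, so G is not a tree and its treewidth is at least 2. The upper and lower bounds meet at 2, so that is the treewidth.

2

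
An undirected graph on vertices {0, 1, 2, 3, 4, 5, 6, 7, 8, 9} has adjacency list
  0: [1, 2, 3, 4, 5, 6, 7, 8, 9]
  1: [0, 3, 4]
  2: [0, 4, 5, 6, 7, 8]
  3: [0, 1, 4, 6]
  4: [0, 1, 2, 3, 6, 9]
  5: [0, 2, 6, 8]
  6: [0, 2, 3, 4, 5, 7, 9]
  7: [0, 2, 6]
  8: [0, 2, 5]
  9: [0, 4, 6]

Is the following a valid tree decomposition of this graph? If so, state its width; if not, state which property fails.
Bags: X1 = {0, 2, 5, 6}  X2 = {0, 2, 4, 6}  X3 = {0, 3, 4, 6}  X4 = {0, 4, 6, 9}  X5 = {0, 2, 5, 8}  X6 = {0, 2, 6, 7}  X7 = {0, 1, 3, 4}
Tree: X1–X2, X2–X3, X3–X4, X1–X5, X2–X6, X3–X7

Every vertex of G appears in some bag (union = {0, 1, 2, 3, 4, 5, 6, 7, 8, 9}); every edge is covered by a bag; and for each vertex v the set of bags containing v is connected in the bag tree. The decomposition is therefore valid. The largest bag has 4 vertices, so the width is 3.

Yes; width 3.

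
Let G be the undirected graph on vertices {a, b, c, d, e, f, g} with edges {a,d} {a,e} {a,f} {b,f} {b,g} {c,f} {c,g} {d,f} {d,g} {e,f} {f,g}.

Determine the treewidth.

A width-2 tree decomposition is:
Bags: B1 = {b, f, g}  B2 = {d, f, g}  B3 = {a, d, f}  B4 = {a, e, f}  B5 = {c, f, g}
Tree: B1–B2, B2–B3, B3–B4, B2–B5
Every bag has size at most 3, so the width is 3 − 1 = 2 and tw(G) ≤ 2. For the lower bound, the 3 vertices {d, f, g} are pairwise adjacent, and any tree decomposition puts a clique entirely inside one bag — forcing width ≥ 2. The upper and lower bounds meet at 2, so that is the treewidth.

2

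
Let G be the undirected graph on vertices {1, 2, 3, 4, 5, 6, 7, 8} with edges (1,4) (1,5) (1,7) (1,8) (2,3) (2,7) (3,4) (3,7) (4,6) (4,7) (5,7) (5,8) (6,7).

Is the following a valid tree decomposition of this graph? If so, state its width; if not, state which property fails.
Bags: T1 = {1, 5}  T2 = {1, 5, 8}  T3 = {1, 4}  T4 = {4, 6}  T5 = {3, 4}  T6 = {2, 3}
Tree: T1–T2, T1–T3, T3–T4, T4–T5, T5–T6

No — vertex 7 appears in no bag.

A tree decomposition must satisfy three properties: every vertex lies in some bag; for every edge, both endpoints lie together in some bag; and for every vertex, the bags containing it form a connected subtree. Here vertex 7 appears in no bag, so the decomposition is invalid.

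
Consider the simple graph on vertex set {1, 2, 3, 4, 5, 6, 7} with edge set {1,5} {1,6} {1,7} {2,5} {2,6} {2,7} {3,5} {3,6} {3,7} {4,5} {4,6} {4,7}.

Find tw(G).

3

A width-3 tree decomposition is:
Bags: B1 = {4, 5, 6, 7}  B2 = {1, 5, 6, 7}  B3 = {3, 5, 6, 7}  B4 = {2, 5, 6, 7}
Tree: B1–B2, B2–B3, B3–B4
The largest bag has 4 vertices, giving width 3; this decomposition certifies tw(G) ≤ 3. For the lower bound: the 4 vertex sets {4,5}, {1,7}, {6}, {3} are disjoint, each induces a connected subgraph, and every pair is joined by at least one edge of G. Contracting each set to a single vertex therefore yields K_{4} as a minor, and since treewidth is minor-monotone, tw(G) ≥ tw(K_{4}) = 3. The upper and lower bounds meet at 3, so that is the treewidth.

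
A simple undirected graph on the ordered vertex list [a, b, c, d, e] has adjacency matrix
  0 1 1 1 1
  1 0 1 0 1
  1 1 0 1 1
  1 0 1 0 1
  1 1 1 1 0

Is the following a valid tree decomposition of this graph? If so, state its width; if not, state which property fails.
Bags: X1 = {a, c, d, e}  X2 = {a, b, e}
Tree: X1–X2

A tree decomposition must satisfy three properties: every vertex lies in some bag; for every edge, both endpoints lie together in some bag; and for every vertex, the bags containing it form a connected subtree. Here edge (c,b) lies in no bag, so the decomposition is invalid.

No — edge (c,b) lies in no bag.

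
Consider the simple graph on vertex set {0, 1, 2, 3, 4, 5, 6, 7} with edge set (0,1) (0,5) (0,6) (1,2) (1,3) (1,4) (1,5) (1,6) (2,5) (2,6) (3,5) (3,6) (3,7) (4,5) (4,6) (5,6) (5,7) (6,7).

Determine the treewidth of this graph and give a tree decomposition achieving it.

Every bag has size at most 4, so the width is 4 − 1 = 3 and tw(G) ≤ 3. For the lower bound, the 4 vertices {0, 1, 5, 6} are pairwise adjacent, and any tree decomposition puts a clique entirely inside one bag — forcing width ≥ 3. Combining the bounds, tw(G) = 3.

Treewidth 3.
One such decomposition:
Bags: B1 = {1, 3, 5, 6}  B2 = {1, 4, 5, 6}  B3 = {3, 5, 6, 7}  B4 = {1, 2, 5, 6}  B5 = {0, 1, 5, 6}
Tree: B1–B2, B1–B3, B2–B4, B2–B5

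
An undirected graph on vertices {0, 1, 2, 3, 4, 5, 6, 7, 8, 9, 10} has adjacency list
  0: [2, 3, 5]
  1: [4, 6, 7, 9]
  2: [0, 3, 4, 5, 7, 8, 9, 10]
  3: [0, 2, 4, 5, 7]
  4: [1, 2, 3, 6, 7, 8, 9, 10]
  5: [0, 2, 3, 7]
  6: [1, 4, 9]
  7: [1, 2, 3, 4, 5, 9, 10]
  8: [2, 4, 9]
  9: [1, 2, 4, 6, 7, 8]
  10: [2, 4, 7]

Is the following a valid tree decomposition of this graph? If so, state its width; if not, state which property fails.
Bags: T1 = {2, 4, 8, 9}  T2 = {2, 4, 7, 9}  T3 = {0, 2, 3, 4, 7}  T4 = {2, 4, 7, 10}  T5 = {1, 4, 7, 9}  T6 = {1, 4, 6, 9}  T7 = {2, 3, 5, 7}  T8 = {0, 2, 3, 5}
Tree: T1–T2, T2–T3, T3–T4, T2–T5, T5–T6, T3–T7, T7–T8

No — bags containing vertex 0 are not connected in the tree.

A tree decomposition must satisfy three properties: every vertex lies in some bag; for every edge, both endpoints lie together in some bag; and for every vertex, the bags containing it form a connected subtree. Here bags containing vertex 0 are not connected in the tree, so the decomposition is invalid.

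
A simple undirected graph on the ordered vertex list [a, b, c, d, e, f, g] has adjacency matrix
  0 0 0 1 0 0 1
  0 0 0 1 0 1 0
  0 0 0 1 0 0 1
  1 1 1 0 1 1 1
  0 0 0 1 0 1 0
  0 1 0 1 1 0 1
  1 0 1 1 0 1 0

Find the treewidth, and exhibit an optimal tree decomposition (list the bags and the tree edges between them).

Treewidth 2.
One optimal decomposition is:
Bags: B1 = {d, f, g}  B2 = {c, d, g}  B3 = {a, d, g}  B4 = {d, e, f}  B5 = {b, d, f}
Tree: B1–B2, B2–B3, B1–B4, B1–B5

The largest bag has 3 vertices, giving width 2; this decomposition certifies tw(G) ≤ 2. For the lower bound, the 3 vertices {a, d, g} are pairwise adjacent, and any tree decomposition puts a clique entirely inside one bag — forcing width ≥ 2. Hence tw(G) = 2 exactly.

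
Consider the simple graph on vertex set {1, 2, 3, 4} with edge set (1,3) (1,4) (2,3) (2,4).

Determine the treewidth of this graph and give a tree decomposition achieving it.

Every bag has size at most 3, so the width is 3 − 1 = 2 and tw(G) ≤ 2. For the lower bound, G contains the cycle 2–4–1–3–2, so G is not a forest; only forests have treewidth ≤ 1, hence tw(G) ≥ 2. Therefore the treewidth is 2.

Treewidth 2.
Bags: B1 = {1, 2, 4}  B2 = {1, 2, 3}
Tree: B1–B2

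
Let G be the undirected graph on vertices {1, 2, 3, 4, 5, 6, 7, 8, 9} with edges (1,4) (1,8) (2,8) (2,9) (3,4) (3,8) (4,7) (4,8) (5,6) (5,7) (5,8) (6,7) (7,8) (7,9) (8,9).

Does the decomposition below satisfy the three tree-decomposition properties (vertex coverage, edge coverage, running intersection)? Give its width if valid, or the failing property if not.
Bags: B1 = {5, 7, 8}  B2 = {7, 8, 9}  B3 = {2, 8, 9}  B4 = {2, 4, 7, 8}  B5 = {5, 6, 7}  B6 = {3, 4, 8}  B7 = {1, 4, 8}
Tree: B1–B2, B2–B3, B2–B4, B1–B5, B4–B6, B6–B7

A tree decomposition must satisfy three properties: every vertex lies in some bag; for every edge, both endpoints lie together in some bag; and for every vertex, the bags containing it form a connected subtree. Here bags containing vertex 2 are not connected in the tree, so the decomposition is invalid.

No — bags containing vertex 2 are not connected in the tree.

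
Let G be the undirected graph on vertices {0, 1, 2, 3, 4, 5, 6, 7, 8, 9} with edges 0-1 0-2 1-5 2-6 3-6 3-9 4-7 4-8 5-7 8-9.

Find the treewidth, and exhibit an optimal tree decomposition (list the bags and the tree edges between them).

Every bag has size at most 3, so the width is 3 − 1 = 2 and tw(G) ≤ 2. For the lower bound, G contains the cycle 5–7–4–8–9–3–6–2–0–1–5, so G is not a forest; only forests have treewidth ≤ 1, hence tw(G) ≥ 2. Hence tw(G) = 2 exactly.

Treewidth 2.
One such decomposition:
Bags: B1 = {4, 5, 7}  B2 = {4, 5, 8}  B3 = {5, 8, 9}  B4 = {3, 5, 9}  B5 = {3, 5, 6}  B6 = {2, 5, 6}  B7 = {0, 2, 5}  B8 = {0, 1, 5}
Tree: B1–B2, B2–B3, B3–B4, B4–B5, B5–B6, B6–B7, B7–B8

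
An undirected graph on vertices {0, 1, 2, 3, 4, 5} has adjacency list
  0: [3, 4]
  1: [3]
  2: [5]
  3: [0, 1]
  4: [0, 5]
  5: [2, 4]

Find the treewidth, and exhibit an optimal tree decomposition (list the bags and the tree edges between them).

Treewidth 1.
Bags: B1 = {1, 3}  B2 = {0, 3}  B3 = {0, 4}  B4 = {4, 5}  B5 = {2, 5}
Tree: B1–B2, B2–B3, B3–B4, B4–B5

The largest bag has 2 vertices, giving width 1; this decomposition certifies tw(G) ≤ 1. Any graph with an edge has treewidth ≥ 1, and G has the edge 1–3. Combining the bounds, tw(G) = 1.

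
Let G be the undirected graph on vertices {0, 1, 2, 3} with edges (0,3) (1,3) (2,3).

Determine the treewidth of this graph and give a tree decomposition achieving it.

The largest bag has 2 vertices, giving width 1; this decomposition certifies tw(G) ≤ 1. Since G has at least one edge (e.g. 2–3), it is not an edgeless graph, so tw(G) ≥ 1. The upper and lower bounds meet at 1, so that is the treewidth.

Treewidth 1.
Bags: B1 = {2, 3}  B2 = {0, 3}  B3 = {1, 3}
Tree: B1–B2, B1–B3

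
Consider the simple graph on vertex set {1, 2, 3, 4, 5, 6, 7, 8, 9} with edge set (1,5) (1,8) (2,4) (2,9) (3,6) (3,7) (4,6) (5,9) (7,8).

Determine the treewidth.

2

A width-2 tree decomposition is:
Bags: B1 = {3, 7, 8}  B2 = {3, 6, 8}  B3 = {4, 6, 8}  B4 = {2, 4, 8}  B5 = {2, 8, 9}  B6 = {5, 8, 9}  B7 = {1, 5, 8}
Tree: B1–B2, B2–B3, B3–B4, B4–B5, B5–B6, B6–B7
The largest bag has 3 vertices, giving width 2; this decomposition certifies tw(G) ≤ 2. Since 8–7–3–6–4–2–9–5–1–8 is a cycle in G, G is not acyclic. Forests are exactly the graphs of treewidth ≤ 1, so tw(G) ≥ 2. Combining the bounds, tw(G) = 2.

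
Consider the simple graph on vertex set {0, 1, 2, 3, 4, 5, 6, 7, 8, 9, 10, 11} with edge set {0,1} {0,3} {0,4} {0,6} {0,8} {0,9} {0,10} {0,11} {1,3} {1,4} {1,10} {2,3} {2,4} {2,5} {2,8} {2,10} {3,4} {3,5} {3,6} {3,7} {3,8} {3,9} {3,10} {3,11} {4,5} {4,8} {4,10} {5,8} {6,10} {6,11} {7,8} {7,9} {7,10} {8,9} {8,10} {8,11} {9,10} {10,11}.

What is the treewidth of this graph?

4

A width-4 tree decomposition is:
Bags: B1 = {0, 3, 8, 9, 10}  B2 = {0, 3, 4, 8, 10}  B3 = {2, 3, 4, 8, 10}  B4 = {0, 3, 8, 10, 11}  B5 = {3, 7, 8, 9, 10}  B6 = {0, 3, 6, 10, 11}  B7 = {0, 1, 3, 4, 10}  B8 = {2, 3, 4, 5, 8}
Tree: B1–B2, B2–B3, B2–B4, B1–B5, B4–B6, B2–B7, B3–B8
Each bag holds 5 vertices, so the decomposition has width 4, which upper-bounds the treewidth. For the lower bound, the 5 vertices {0, 3, 8, 9, 10} are pairwise adjacent, and any tree decomposition puts a clique entirely inside one bag — forcing width ≥ 4. Combining the bounds, tw(G) = 4.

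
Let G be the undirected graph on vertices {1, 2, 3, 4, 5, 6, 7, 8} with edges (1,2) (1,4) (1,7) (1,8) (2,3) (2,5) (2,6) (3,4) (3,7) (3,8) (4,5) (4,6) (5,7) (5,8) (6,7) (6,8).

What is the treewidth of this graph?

A width-4 tree decomposition is:
Bags: B1 = {1, 3, 5, 6, 8}  B2 = {1, 3, 4, 5, 6}  B3 = {1, 3, 5, 6, 7}  B4 = {1, 2, 3, 5, 6}
Tree: B1–B2, B2–B3, B3–B4
Each bag holds 5 vertices, so the decomposition has width 4, which upper-bounds the treewidth. For the lower bound: the 5 vertex sets {3,8}, {4,6}, {1,7}, {5}, {2} are disjoint, each induces a connected subgraph, and every pair is joined by at least one edge of G. Contracting each set to a single vertex therefore yields K_{5} as a minor, and since treewidth is minor-monotone, tw(G) ≥ tw(K_{5}) = 4. Combining the bounds, tw(G) = 4.

4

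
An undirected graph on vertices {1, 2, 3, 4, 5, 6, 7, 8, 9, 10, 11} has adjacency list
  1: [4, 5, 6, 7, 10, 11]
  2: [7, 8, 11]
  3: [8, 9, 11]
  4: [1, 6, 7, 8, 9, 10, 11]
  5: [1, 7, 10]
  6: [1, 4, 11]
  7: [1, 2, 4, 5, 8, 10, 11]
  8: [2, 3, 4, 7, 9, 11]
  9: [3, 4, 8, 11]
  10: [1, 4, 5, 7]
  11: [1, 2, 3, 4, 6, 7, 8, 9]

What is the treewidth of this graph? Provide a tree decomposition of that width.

Treewidth 3.
Bags: B1 = {4, 8, 9, 11}  B2 = {4, 7, 8, 11}  B3 = {1, 4, 7, 11}  B4 = {1, 4, 7, 10}  B5 = {1, 4, 6, 11}  B6 = {3, 8, 9, 11}  B7 = {1, 5, 7, 10}  B8 = {2, 7, 8, 11}
Tree: B1–B2, B2–B3, B3–B4, B3–B5, B1–B6, B4–B7, B2–B8

Each bag holds 4 vertices, so the decomposition has width 3, which upper-bounds the treewidth. On the other hand G contains the 4-clique {1, 4, 7, 10}. A clique must lie in a single bag of any decomposition, so no decomposition can have width below 3. Therefore the treewidth is 3.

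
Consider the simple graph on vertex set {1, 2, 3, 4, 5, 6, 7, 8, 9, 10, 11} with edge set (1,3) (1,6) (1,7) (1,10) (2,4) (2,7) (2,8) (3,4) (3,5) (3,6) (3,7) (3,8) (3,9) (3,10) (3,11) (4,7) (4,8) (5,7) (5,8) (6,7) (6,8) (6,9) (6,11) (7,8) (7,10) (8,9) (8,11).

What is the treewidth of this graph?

3

A width-3 tree decomposition is:
Bags: B1 = {3, 5, 7, 8}  B2 = {3, 6, 7, 8}  B3 = {3, 4, 7, 8}  B4 = {2, 4, 7, 8}  B5 = {3, 6, 8, 9}  B6 = {1, 3, 6, 7}  B7 = {1, 3, 7, 10}  B8 = {3, 6, 8, 11}
Tree: B1–B2, B1–B3, B3–B4, B2–B5, B2–B6, B6–B7, B5–B8
Each bag holds 4 vertices, so the decomposition has width 3, which upper-bounds the treewidth. For the lower bound, the 4 vertices {2, 4, 7, 8} are pairwise adjacent, and any tree decomposition puts a clique entirely inside one bag — forcing width ≥ 3. Therefore the treewidth is 3.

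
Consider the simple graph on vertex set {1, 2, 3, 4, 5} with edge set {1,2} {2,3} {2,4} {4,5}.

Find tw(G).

A width-1 tree decomposition is:
Bags: B1 = {2, 3}  B2 = {1, 2}  B3 = {2, 4}  B4 = {4, 5}
Tree: B1–B2, B2–B3, B3–B4
Every bag has size at most 2, so the width is 2 − 1 = 1 and tw(G) ≤ 1. Since G has at least one edge (e.g. 3–2), it is not an edgeless graph, so tw(G) ≥ 1. Hence tw(G) = 1 exactly.

1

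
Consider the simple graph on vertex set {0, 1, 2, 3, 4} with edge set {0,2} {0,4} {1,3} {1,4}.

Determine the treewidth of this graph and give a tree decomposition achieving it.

The largest bag has 2 vertices, giving width 1; this decomposition certifies tw(G) ≤ 1. Since G has at least one edge (e.g. 1–4), it is not an edgeless graph, so tw(G) ≥ 1. Combining the bounds, tw(G) = 1.

Treewidth 1.
One such decomposition:
Bags: B1 = {1, 4}  B2 = {1, 3}  B3 = {0, 4}  B4 = {0, 2}
Tree: B1–B2, B1–B3, B3–B4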